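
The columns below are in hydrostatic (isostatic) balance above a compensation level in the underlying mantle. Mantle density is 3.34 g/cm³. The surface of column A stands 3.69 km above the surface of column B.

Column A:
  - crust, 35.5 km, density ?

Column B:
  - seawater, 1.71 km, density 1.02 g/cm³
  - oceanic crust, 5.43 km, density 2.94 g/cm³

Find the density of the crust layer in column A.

Take the compensation level at the base of the deeper column (depth z_c below the surface of column A) and equate Σ ρ_i t_i down to z_c; mantle fills any gap and the z_c terms cancel.
Column A: 35.5×ρ + (z_c − 35.5)×3.34
Column B: 3.69×0 + 1.71×1.02 + 5.43×2.94 + (z_c − 3.69 − 7.14)×3.34
The z_c×3.34 term appears on both sides and cancels. Collect the known terms of each column as K = Σ(ρt)_known − 3.34 × (depth of known layers): K_A = 0 − 3.34×35.5 = −118.57; K_B = 17.7084 − 3.34×(3.69 + 7.14) = −18.4638.
Balance: K_A + 35.5×ρ = K_B, so ρ = (K_B − K_A)/35.5 = 100.106/35.5 = 2.82 g/cm³.

2.82 g/cm³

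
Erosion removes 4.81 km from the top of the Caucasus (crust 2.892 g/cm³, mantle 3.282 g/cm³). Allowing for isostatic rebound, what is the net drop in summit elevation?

0.572 km

Rebound u = e ρ_c/ρ_m = 4.81 km × 2.892/3.282 = 4.238 km.
Net surface drop = e − u = 4.81 km − 4.238 km = e (ρ_m − ρ_c)/ρ_m = 0.572 km.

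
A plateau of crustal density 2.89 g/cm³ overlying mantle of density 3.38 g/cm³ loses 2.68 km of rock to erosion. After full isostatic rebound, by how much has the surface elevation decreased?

Rebound u = e ρ_c/ρ_m = 2.68 km × 2.89/3.38 = 2.291 km.
Net surface drop = e − u = 2.68 km − 2.291 km = e (ρ_m − ρ_c)/ρ_m = 0.389 km.

0.389 km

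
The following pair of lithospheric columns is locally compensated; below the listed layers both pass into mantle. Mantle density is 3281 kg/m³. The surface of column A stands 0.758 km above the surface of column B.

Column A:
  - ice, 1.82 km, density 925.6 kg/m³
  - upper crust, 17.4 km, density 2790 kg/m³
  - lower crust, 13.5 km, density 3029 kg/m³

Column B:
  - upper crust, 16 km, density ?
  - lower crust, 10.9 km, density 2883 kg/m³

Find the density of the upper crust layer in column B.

Take the compensation level at the base of the deeper column (depth z_c below the surface of column A) and equate Σ ρ_i t_i down to z_c; mantle fills any gap and the z_c terms cancel.
Column A: 1.82×925.6 + 17.4×2790 + 13.5×3029 + (z_c − 32.72)×3281
Column B: 0.758×0 + 16×ρ + 10.9×2883 + (z_c − 0.758 − 26.9)×3281
The z_c×3281 term appears on both sides and cancels. Collect the known terms of each column as K = Σ(ρt)_known − 3281 × (depth of known layers): K_A = 91122.092 − 3281×32.72 = −16232.228; K_B = 31424.7 − 3281×(0.758 + 26.9) = −59321.198.
Balance: K_A = K_B + 16×ρ, so ρ = (K_A − K_B)/16 = 43089/16 = 2690 kg/m³.

2690 kg/m³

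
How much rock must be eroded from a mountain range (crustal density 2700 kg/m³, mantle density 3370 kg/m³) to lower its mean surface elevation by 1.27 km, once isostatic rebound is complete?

6.39 km

Net drop Δ = e − u = e − e ρ_c/ρ_m = e (ρ_m − ρ_c)/ρ_m.
e = Δ ρ_m/(ρ_m − ρ_c) = 1.27 km × 3370/670 = 6.39 km.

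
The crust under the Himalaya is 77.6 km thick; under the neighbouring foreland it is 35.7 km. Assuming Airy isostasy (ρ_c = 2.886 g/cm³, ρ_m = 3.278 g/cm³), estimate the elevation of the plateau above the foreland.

Excess crust Δ = 77.6 km − 35.7 km = 41.9 km, split between elevation h and root r with h + r = Δ.
Airy balance ρ_c h = (ρ_m − ρ_c) r gives r = h ρ_c/(ρ_m − ρ_c), so h (1 + ρ_c/(ρ_m − ρ_c)) = Δ, i.e. h = Δ (ρ_m − ρ_c)/ρ_m.
h = 41.9 km × 0.392/3.278 = 5.01 km.

5.01 km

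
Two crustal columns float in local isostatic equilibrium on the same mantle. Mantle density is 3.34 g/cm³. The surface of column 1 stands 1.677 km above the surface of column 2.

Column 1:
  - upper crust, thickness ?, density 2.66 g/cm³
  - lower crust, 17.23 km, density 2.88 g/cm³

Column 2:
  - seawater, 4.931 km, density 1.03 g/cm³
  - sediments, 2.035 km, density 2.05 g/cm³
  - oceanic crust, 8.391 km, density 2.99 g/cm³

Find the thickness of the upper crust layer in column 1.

Take the compensation level at the base of the deeper column (depth z_c below the surface of column 1) and equate Σ ρ_i t_i down to z_c; mantle fills any gap and the z_c terms cancel.
Column 1: x×2.66 + 17.23×2.88 + (z_c − 17.23 − x)×3.34
Column 2: 1.677×0 + 4.931×1.03 + 2.035×2.05 + 8.391×2.99 + (z_c − 1.677 − 15.357)×3.34
The z_c×3.34 term appears on both sides and cancels. Collect the known terms of each column as K = Σ(ρt)_known − 3.34 × (depth of known layers): K_1 = 49.6224 − 3.34×17.23 = −7.9258; K_2 = 34.33977 − 3.34×(1.677 + 15.357) = −22.55379.
Balance: K_1 − x×(3.34 − 2.66) = K_2, so x = (K_1 − K_2)/(3.34 − 2.66) = 14.628/0.68 = 21.5 km.

21.5 km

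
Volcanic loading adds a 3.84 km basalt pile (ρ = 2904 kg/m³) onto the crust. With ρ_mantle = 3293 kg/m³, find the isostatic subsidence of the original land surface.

3.39 km

Subaerial loading: s = t ρ_load / ρ_m.
s = 3.84 km × 2904/3293 = 3.39 km.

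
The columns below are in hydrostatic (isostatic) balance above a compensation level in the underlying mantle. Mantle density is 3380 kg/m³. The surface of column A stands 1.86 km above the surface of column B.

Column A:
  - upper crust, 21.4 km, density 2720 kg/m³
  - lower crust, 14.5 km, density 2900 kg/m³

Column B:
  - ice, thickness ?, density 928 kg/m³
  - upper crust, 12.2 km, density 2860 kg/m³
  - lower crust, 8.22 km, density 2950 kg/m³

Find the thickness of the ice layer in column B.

2.01 km

Take the compensation level at the base of the deeper column (depth z_c below the surface of column A) and equate Σ ρ_i t_i down to z_c; mantle fills any gap and the z_c terms cancel.
Column A: 21.4×2720 + 14.5×2900 + (z_c − 35.9)×3380
Column B: 1.86×0 + x×928 + 12.2×2860 + 8.22×2950 + (z_c − 1.86 − 20.42 − x)×3380
The z_c×3380 term appears on both sides and cancels. Collect the known terms of each column as K = Σ(ρt)_known − 3380 × (depth of known layers): K_A = 100258 − 3380×35.9 = −21084; K_B = 59141 − 3380×(1.86 + 20.42) = −16165.4.
Balance: K_A = K_B − x×(3380 − 928), so x = (K_B − K_A)/(3380 − 928) = 4918.6/2452 = 2.01 km.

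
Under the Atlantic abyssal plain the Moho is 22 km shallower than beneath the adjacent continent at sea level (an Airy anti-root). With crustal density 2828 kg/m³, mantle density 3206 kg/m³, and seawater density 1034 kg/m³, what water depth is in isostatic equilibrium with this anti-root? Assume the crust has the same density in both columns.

4.64 km

Replacing a thickness d of crust by seawater at the top must be balanced by replacing crust with mantle at the base: d (ρ_c − ρ_w) = a (ρ_m − ρ_c).
d = a (ρ_m − ρ_c)/(ρ_c − ρ_w) = 22 km × 378/1794 = 4.64 km.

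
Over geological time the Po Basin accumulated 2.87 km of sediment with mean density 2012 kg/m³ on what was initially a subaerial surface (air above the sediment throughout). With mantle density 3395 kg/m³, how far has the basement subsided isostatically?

1.7 km

Subaerial load: s = t ρ_sed / ρ_m = 2.87 km × 2012/3395 = 1.7 km.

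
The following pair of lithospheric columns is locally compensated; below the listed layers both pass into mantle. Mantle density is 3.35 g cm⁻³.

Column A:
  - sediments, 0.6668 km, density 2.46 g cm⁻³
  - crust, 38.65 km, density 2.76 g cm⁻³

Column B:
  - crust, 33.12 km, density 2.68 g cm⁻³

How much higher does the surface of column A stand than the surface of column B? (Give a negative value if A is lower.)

0.36 km

For any compensation level in the mantle, the mantle terms cancel and isostasy reduces to e = (Σt_A − Σt_B) − (Σ(ρt)_A − Σ(ρt)_B) / ρ_m.
Σt_A = 39.3168 km; Σt_B = 33.12 km; Σ(ρt)_A = 108.314328; Σ(ρt)_B = 88.7616 (in km·g cm⁻³).
e = (39.3168 − 33.12) − (108.314328 − 88.7616) / 3.35 = 0.36 km.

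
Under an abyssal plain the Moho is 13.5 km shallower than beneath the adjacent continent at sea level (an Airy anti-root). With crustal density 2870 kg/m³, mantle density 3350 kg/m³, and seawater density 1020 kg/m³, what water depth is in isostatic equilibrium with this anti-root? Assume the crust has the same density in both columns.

Replacing a thickness d of crust by seawater at the top must be balanced by replacing crust with mantle at the base: d (ρ_c − ρ_w) = a (ρ_m − ρ_c).
d = a (ρ_m − ρ_c)/(ρ_c − ρ_w) = 13.5 km × 480/1850 = 3.5 km.

3.5 km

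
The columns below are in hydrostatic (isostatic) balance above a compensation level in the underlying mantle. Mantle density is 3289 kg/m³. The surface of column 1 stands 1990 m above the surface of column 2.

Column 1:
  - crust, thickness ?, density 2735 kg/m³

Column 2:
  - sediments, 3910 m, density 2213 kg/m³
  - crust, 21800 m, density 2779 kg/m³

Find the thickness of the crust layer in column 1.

39500 m

Take the compensation level at the base of the deeper column (depth z_c below the surface of column 1) and equate Σ ρ_i t_i down to z_c; mantle fills any gap and the z_c terms cancel.
Column 1: x×2735 + (z_c − 0 − x)×3289
Column 2: 1990×0 + 3910×2213 + 21800×2779 + (z_c − 1990 − 25710)×3289
The z_c×3289 term appears on both sides and cancels. Collect the known terms of each column as K = Σ(ρt)_known − 3289 × (depth of known layers): K_1 = 0 − 3289×0 = 0; K_2 = 69235030 − 3289×(1990 + 25710) = −21870270.
Balance: K_1 − x×(3289 − 2735) = K_2, so x = (K_1 − K_2)/(3289 − 2735) = 21870300/554 = 39500 m.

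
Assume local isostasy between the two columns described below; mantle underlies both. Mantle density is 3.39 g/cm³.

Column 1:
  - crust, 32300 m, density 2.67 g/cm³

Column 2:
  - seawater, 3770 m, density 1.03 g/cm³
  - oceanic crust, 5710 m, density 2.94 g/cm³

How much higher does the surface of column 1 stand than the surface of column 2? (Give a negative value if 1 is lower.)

For any compensation level in the mantle, the mantle terms cancel and isostasy reduces to e = (Σt_1 − Σt_2) − (Σ(ρt)_1 − Σ(ρt)_2) / ρ_m.
Σt_1 = 32300 m; Σt_2 = 9480 m; Σ(ρt)_1 = 86241; Σ(ρt)_2 = 20670.5 (in m·g/cm³).
e = (32300 − 9480) − (86241 − 20670.5) / 3.39 = 3480 m.

3480 m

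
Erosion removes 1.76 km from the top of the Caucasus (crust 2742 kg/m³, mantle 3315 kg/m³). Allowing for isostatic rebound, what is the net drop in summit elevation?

0.304 km

Rebound u = e ρ_c/ρ_m = 1.76 km × 2742/3315 = 1.456 km.
Net surface drop = e − u = 1.76 km − 1.456 km = e (ρ_m − ρ_c)/ρ_m = 0.304 km.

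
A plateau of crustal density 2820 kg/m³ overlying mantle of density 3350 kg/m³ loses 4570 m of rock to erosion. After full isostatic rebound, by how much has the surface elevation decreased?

723 m

Rebound u = e ρ_c/ρ_m = 4570 m × 2820/3350 = 3847 m.
Net surface drop = e − u = 4570 m − 3847 m = e (ρ_m − ρ_c)/ρ_m = 723 m.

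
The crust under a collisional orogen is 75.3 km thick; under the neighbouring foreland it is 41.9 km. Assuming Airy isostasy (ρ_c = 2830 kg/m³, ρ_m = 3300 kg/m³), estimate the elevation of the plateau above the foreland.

4.76 km

Excess crust Δ = 75.3 km − 41.9 km = 33.4 km, split between elevation h and root r with h + r = Δ.
Airy balance ρ_c h = (ρ_m − ρ_c) r gives r = h ρ_c/(ρ_m − ρ_c), so h (1 + ρ_c/(ρ_m − ρ_c)) = Δ, i.e. h = Δ (ρ_m − ρ_c)/ρ_m.
h = 33.4 km × 470/3300 = 4.76 km.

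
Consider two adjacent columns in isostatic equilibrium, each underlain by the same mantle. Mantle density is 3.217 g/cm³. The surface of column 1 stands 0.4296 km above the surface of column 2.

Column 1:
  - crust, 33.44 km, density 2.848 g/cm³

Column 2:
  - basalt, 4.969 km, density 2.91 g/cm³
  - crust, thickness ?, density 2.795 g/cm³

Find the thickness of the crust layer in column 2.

Take the compensation level at the base of the deeper column (depth z_c below the surface of column 1) and equate Σ ρ_i t_i down to z_c; mantle fills any gap and the z_c terms cancel.
Column 1: 33.44×2.848 + (z_c − 33.44)×3.217
Column 2: 0.4296×0 + 4.969×2.91 + x×2.795 + (z_c − 0.4296 − 4.969 − x)×3.217
The z_c×3.217 term appears on both sides and cancels. Collect the known terms of each column as K = Σ(ρt)_known − 3.217 × (depth of known layers): K_1 = 95.23712 − 3.217×33.44 = −12.33936; K_2 = 14.45979 − 3.217×(0.4296 + 4.969) = −2.9075062.
Balance: K_1 = K_2 − x×(3.217 − 2.795), so x = (K_2 − K_1)/(3.217 − 2.795) = 9.43185/0.422 = 22.4 km.

22.4 km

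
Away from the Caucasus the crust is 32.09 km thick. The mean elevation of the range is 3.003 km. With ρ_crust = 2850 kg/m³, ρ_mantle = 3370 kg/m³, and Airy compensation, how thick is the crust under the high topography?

51.6 km

Root depth r = h ρ_c / (ρ_m − ρ_c) = 3.003 km × 2850 / 520 = 16.46 km.
Total thickness = T + h + r = 32.09 km + 3.003 km + 16.46 km = 51.6 km.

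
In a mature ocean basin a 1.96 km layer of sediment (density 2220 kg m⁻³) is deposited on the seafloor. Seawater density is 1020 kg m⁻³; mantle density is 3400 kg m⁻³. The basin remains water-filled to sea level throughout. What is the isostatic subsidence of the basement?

0.988 km

Submarine loading: the sediment displaces seawater, and the subsidence is in turn flooded, so s (ρ_m − ρ_w) = t (ρ_sed − ρ_w).
s = 1.96 km × (2220 − 1020) / (3400 − 1020) = 0.988 km.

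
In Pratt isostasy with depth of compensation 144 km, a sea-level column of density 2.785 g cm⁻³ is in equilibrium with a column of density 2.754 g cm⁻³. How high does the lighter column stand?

1.62 km

ρ_ref D = ρ (D + h) → h = D (ρ_ref − ρ)/ρ.
h = 144 km × (2.785 − 2.754)/2.754 = 1.62 km.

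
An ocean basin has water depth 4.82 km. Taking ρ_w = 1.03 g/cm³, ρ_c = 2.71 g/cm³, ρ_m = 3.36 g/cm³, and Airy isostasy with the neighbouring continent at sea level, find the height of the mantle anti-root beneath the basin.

12.5 km

Equating mass per unit area of the two columns: replacing crust with seawater at the top is compensated by replacing crust with mantle at the base: d (ρ_c − ρ_w) = a (ρ_m − ρ_c).
a = d (ρ_c − ρ_w)/(ρ_m − ρ_c) = 4.82 km × 1.68/0.65 = 12.5 km.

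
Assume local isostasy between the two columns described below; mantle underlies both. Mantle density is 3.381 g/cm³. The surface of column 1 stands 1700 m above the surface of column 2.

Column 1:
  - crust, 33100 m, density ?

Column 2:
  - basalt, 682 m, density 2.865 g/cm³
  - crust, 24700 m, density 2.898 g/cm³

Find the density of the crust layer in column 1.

2.84 g/cm³

Take the compensation level at the base of the deeper column (depth z_c below the surface of column 1) and equate Σ ρ_i t_i down to z_c; mantle fills any gap and the z_c terms cancel.
Column 1: 33100×ρ + (z_c − 33100)×3.381
Column 2: 1700×0 + 682×2.865 + 24700×2.898 + (z_c − 1700 − 25382)×3.381
The z_c×3.381 term appears on both sides and cancels. Collect the known terms of each column as K = Σ(ρt)_known − 3.381 × (depth of known layers): K_1 = 0 − 3.381×33100 = −111911.1; K_2 = 73534.53 − 3.381×(1700 + 25382) = −18029.712.
Balance: K_1 + 33100×ρ = K_2, so ρ = (K_2 − K_1)/33100 = 93881.4/33100 = 2.84 g/cm³.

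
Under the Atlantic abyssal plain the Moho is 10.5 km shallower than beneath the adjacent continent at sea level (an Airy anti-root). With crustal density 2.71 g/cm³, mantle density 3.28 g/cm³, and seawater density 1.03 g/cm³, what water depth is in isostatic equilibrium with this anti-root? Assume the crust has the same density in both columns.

3.56 km

Replacing a thickness d of crust by seawater at the top must be balanced by replacing crust with mantle at the base: d (ρ_c − ρ_w) = a (ρ_m − ρ_c).
d = a (ρ_m − ρ_c)/(ρ_c − ρ_w) = 10.5 km × 0.57/1.68 = 3.56 km.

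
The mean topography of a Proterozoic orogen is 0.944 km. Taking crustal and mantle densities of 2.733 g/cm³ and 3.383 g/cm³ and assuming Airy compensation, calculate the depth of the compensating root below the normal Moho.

Equating mass per unit area of the two columns: the weight of the topography is balanced by the buoyancy of the root, ρ_c h = (ρ_m − ρ_c) r.
r = h · ρ_c / (ρ_m − ρ_c) = 0.944 km × 2.733 / (3.383 − 2.733) = 3.97 km.

3.97 km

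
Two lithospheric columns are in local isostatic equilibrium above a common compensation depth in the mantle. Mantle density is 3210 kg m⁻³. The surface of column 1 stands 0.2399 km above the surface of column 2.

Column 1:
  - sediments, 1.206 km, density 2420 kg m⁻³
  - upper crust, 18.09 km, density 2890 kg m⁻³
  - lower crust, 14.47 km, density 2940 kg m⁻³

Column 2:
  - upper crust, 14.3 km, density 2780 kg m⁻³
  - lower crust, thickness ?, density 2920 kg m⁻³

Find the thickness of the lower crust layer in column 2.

Take the compensation level at the base of the deeper column (depth z_c below the surface of column 1) and equate Σ ρ_i t_i down to z_c; mantle fills any gap and the z_c terms cancel.
Column 1: 1.206×2420 + 18.09×2890 + 14.47×2940 + (z_c − 33.766)×3210
Column 2: 0.2399×0 + 14.3×2780 + x×2920 + (z_c − 0.2399 − 14.3 − x)×3210
The z_c×3210 term appears on both sides and cancels. Collect the known terms of each column as K = Σ(ρt)_known − 3210 × (depth of known layers): K_1 = 97740.42 − 3210×33.766 = −10648.44; K_2 = 39754 − 3210×(0.2399 + 14.3) = −6919.079.
Balance: K_1 = K_2 − x×(3210 − 2920), so x = (K_2 − K_1)/(3210 − 2920) = 3729.36/290 = 12.9 km.

12.9 km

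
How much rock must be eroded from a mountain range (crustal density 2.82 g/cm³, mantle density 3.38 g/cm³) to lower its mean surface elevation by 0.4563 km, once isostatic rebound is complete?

2.75 km

Net drop Δ = e − u = e − e ρ_c/ρ_m = e (ρ_m − ρ_c)/ρ_m.
e = Δ ρ_m/(ρ_m − ρ_c) = 0.4563 km × 3.38/0.56 = 2.75 km.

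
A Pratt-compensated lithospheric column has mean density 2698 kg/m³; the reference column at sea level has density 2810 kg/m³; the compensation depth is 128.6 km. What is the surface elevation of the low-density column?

ρ_ref D = ρ (D + h) → h = D (ρ_ref − ρ)/ρ.
h = 128.6 km × (2810 − 2698)/2698 = 5.34 km.

5.34 km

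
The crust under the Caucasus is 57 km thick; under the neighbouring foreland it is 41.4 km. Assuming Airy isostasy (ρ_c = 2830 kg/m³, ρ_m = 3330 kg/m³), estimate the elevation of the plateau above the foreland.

2.34 km

Excess crust Δ = 57 km − 41.4 km = 15.6 km, split between elevation h and root r with h + r = Δ.
Airy balance ρ_c h = (ρ_m − ρ_c) r gives r = h ρ_c/(ρ_m − ρ_c), so h (1 + ρ_c/(ρ_m − ρ_c)) = Δ, i.e. h = Δ (ρ_m − ρ_c)/ρ_m.
h = 15.6 km × 500/3330 = 2.34 km.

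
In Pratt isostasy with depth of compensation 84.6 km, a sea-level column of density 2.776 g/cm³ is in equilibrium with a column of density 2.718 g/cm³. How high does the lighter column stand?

ρ_ref D = ρ (D + h) → h = D (ρ_ref − ρ)/ρ.
h = 84.6 km × (2.776 − 2.718)/2.718 = 1.81 km.

1.81 km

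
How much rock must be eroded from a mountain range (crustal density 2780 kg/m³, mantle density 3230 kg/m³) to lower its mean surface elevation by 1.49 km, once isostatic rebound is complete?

10.7 km

Net drop Δ = e − u = e − e ρ_c/ρ_m = e (ρ_m − ρ_c)/ρ_m.
e = Δ ρ_m/(ρ_m − ρ_c) = 1.49 km × 3230/450 = 10.7 km.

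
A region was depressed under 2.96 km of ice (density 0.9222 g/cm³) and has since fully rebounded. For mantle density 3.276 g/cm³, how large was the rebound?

0.833 km

Removing the load lets mantle flow back in; uplift u satisfies ρ_ice t = ρ_m u.
u = t ρ_ice/ρ_m = 2.96 km × 0.9222/3.276 = 0.833 km.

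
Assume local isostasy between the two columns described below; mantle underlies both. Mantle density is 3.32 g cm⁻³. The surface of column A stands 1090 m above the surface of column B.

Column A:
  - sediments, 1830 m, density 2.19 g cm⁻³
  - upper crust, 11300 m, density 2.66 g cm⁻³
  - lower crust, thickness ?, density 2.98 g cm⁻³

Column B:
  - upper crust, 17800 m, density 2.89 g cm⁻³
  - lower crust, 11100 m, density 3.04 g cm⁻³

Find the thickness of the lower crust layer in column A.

Take the compensation level at the base of the deeper column (depth z_c below the surface of column A) and equate Σ ρ_i t_i down to z_c; mantle fills any gap and the z_c terms cancel.
Column A: 1830×2.19 + 11300×2.66 + x×2.98 + (z_c − 13130 − x)×3.32
Column B: 1090×0 + 17800×2.89 + 11100×3.04 + (z_c − 1090 − 28900)×3.32
The z_c×3.32 term appears on both sides and cancels. Collect the known terms of each column as K = Σ(ρt)_known − 3.32 × (depth of known layers): K_A = 34065.7 − 3.32×13130 = −9525.9; K_B = 85186 − 3.32×(1090 + 28900) = −14380.8.
Balance: K_A − x×(3.32 − 2.98) = K_B, so x = (K_A − K_B)/(3.32 − 2.98) = 4854.9/0.34 = 14300 m.

14300 m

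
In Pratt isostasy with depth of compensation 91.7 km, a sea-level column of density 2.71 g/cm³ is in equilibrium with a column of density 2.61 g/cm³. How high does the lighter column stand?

3.51 km

ρ_ref D = ρ (D + h) → h = D (ρ_ref − ρ)/ρ.
h = 91.7 km × (2.71 − 2.61)/2.61 = 3.51 km.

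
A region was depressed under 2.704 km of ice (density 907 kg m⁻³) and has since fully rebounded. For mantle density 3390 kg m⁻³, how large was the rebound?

Removing the load lets mantle flow back in; uplift u satisfies ρ_ice t = ρ_m u.
u = t ρ_ice/ρ_m = 2.704 km × 907/3390 = 0.723 km.

0.723 km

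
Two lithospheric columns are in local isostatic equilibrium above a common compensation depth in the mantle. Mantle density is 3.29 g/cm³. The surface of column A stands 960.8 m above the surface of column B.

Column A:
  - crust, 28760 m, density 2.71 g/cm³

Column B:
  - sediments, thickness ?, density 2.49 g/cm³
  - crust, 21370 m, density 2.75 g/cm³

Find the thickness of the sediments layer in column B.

2470 m

Take the compensation level at the base of the deeper column (depth z_c below the surface of column A) and equate Σ ρ_i t_i down to z_c; mantle fills any gap and the z_c terms cancel.
Column A: 28760×2.71 + (z_c − 28760)×3.29
Column B: 960.8×0 + x×2.49 + 21370×2.75 + (z_c − 960.8 − 21370 − x)×3.29
The z_c×3.29 term appears on both sides and cancels. Collect the known terms of each column as K = Σ(ρt)_known − 3.29 × (depth of known layers): K_A = 77939.6 − 3.29×28760 = −16680.8; K_B = 58767.5 − 3.29×(960.8 + 21370) = −14700.832.
Balance: K_A = K_B − x×(3.29 − 2.49), so x = (K_B − K_A)/(3.29 − 2.49) = 1979.97/0.8 = 2470 m.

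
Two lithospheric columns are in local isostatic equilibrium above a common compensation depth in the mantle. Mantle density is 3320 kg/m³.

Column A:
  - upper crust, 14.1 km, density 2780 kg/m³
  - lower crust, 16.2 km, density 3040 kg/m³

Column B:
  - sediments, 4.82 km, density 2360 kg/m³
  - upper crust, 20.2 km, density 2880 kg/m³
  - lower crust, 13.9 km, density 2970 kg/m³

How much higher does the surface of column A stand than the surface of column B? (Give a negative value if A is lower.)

For any compensation level in the mantle, the mantle terms cancel and isostasy reduces to e = (Σt_A − Σt_B) − (Σ(ρt)_A − Σ(ρt)_B) / ρ_m.
Σt_A = 30.3 km; Σt_B = 38.92 km; Σ(ρt)_A = 88446; Σ(ρt)_B = 110834.2 (in km·kg/m³).
e = (30.3 − 38.92) − (88446 − 110834.2) / 3320 = −1.88 km.

−1.88 km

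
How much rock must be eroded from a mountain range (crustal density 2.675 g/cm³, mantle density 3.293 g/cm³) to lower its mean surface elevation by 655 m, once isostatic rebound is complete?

Net drop Δ = e − u = e − e ρ_c/ρ_m = e (ρ_m − ρ_c)/ρ_m.
e = Δ ρ_m/(ρ_m − ρ_c) = 655 m × 3.293/0.618 = 3490 m.

3490 m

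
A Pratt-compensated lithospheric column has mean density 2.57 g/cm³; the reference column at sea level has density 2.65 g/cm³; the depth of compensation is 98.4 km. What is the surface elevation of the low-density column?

ρ_ref D = ρ (D + h) → h = D (ρ_ref − ρ)/ρ.
h = 98.4 km × (2.65 − 2.57)/2.57 = 3.06 km.

3.06 km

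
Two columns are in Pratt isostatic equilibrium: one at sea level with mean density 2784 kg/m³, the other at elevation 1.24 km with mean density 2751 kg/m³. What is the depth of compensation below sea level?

ρ_ref D = ρ (D + h) → D (ρ_ref − ρ) = ρ h.
D = ρ h/(ρ_ref − ρ) = 2751 × 1.24 km/(2784 − 2751) = 103 km.

103 km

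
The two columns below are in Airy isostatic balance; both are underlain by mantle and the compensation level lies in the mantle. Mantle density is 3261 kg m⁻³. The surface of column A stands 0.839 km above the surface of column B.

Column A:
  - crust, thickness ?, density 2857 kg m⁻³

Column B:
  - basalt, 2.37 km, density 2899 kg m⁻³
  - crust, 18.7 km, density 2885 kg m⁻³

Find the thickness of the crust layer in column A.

26.3 km

Take the compensation level at the base of the deeper column (depth z_c below the surface of column A) and equate Σ ρ_i t_i down to z_c; mantle fills any gap and the z_c terms cancel.
Column A: x×2857 + (z_c − 0 − x)×3261
Column B: 0.839×0 + 2.37×2899 + 18.7×2885 + (z_c − 0.839 − 21.07)×3261
The z_c×3261 term appears on both sides and cancels. Collect the known terms of each column as K = Σ(ρt)_known − 3261 × (depth of known layers): K_A = 0 − 3261×0 = 0; K_B = 60820.13 − 3261×(0.839 + 21.07) = −10625.119.
Balance: K_A − x×(3261 − 2857) = K_B, so x = (K_A − K_B)/(3261 − 2857) = 10625.1/404 = 26.3 km.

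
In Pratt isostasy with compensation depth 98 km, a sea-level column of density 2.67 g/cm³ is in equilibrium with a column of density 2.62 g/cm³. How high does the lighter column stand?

1.87 km

ρ_ref D = ρ (D + h) → h = D (ρ_ref − ρ)/ρ.
h = 98 km × (2.67 − 2.62)/2.62 = 1.87 km.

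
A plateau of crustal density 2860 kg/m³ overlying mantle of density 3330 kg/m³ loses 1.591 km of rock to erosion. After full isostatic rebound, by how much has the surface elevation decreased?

0.225 km

Rebound u = e ρ_c/ρ_m = 1.591 km × 2860/3330 = 1.366 km.
Net surface drop = e − u = 1.591 km − 1.366 km = e (ρ_m − ρ_c)/ρ_m = 0.225 km.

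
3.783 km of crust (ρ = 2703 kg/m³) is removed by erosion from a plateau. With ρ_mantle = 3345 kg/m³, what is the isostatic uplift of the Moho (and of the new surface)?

3.06 km

Unloading: uplift u = e ρ_c/ρ_m = 3.783 km × 2703/3345 = 3.06 km.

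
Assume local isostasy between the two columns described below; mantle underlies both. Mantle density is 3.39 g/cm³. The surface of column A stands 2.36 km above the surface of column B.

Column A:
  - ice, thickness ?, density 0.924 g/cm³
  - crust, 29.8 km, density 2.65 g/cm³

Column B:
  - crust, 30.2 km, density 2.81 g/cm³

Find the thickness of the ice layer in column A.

1.4 km

Take the compensation level at the base of the deeper column (depth z_c below the surface of column A) and equate Σ ρ_i t_i down to z_c; mantle fills any gap and the z_c terms cancel.
Column A: x×0.924 + 29.8×2.65 + (z_c − 29.8 − x)×3.39
Column B: 2.36×0 + 30.2×2.81 + (z_c − 2.36 − 30.2)×3.39
The z_c×3.39 term appears on both sides and cancels. Collect the known terms of each column as K = Σ(ρt)_known − 3.39 × (depth of known layers): K_A = 78.97 − 3.39×29.8 = −22.052; K_B = 84.862 − 3.39×(2.36 + 30.2) = −25.5164.
Balance: K_A − x×(3.39 − 0.924) = K_B, so x = (K_A − K_B)/(3.39 − 0.924) = 3.4644/2.466 = 1.4 km.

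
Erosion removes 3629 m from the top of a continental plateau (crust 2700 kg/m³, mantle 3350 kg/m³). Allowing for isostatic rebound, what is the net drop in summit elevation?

Rebound u = e ρ_c/ρ_m = 3629 m × 2700/3350 = 2925 m.
Net surface drop = e − u = 3629 m − 2925 m = e (ρ_m − ρ_c)/ρ_m = 704 m.

704 m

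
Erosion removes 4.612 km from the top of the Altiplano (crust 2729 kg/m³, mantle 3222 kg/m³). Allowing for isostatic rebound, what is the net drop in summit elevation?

Rebound u = e ρ_c/ρ_m = 4.612 km × 2729/3222 = 3.906 km.
Net surface drop = e − u = 4.612 km − 3.906 km = e (ρ_m − ρ_c)/ρ_m = 0.706 km.

0.706 km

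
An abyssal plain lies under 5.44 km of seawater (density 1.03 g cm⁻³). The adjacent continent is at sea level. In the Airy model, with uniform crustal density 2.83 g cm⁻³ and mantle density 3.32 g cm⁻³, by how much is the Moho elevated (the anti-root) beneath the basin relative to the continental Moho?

20 km

Isostatic balance requires: replacing crust with seawater at the top is compensated by replacing crust with mantle at the base: d (ρ_c − ρ_w) = a (ρ_m − ρ_c).
a = d (ρ_c − ρ_w)/(ρ_m − ρ_c) = 5.44 km × 1.8/0.49 = 20 km.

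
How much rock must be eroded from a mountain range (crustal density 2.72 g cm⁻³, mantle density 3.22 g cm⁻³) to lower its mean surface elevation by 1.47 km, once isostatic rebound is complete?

9.47 km

Net drop Δ = e − u = e − e ρ_c/ρ_m = e (ρ_m − ρ_c)/ρ_m.
e = Δ ρ_m/(ρ_m − ρ_c) = 1.47 km × 3.22/0.5 = 9.47 km.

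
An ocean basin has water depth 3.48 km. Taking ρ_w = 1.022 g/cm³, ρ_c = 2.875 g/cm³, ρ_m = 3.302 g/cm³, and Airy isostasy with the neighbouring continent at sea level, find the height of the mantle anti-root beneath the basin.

Equating mass per unit area of the two columns: replacing crust with seawater at the top is compensated by replacing crust with mantle at the base: d (ρ_c − ρ_w) = a (ρ_m − ρ_c).
a = d (ρ_c − ρ_w)/(ρ_m − ρ_c) = 3.48 km × 1.853/0.427 = 15.1 km.

15.1 km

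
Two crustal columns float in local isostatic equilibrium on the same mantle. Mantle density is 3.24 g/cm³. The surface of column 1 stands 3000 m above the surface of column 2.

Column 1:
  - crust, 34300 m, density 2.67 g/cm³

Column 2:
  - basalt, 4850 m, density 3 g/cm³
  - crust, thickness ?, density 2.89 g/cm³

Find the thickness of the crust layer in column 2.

Take the compensation level at the base of the deeper column (depth z_c below the surface of column 1) and equate Σ ρ_i t_i down to z_c; mantle fills any gap and the z_c terms cancel.
Column 1: 34300×2.67 + (z_c − 34300)×3.24
Column 2: 3000×0 + 4850×3 + x×2.89 + (z_c − 3000 − 4850 − x)×3.24
The z_c×3.24 term appears on both sides and cancels. Collect the known terms of each column as K = Σ(ρt)_known − 3.24 × (depth of known layers): K_1 = 91581 − 3.24×34300 = −19551; K_2 = 14550 − 3.24×(3000 + 4850) = −10884.
Balance: K_1 = K_2 − x×(3.24 − 2.89), so x = (K_2 − K_1)/(3.24 − 2.89) = 8667/0.35 = 24800 m.

24800 m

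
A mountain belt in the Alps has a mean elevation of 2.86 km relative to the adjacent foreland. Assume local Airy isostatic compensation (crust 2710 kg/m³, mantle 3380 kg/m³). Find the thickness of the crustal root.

In Airy isostatic equilibrium: the weight of the topography is balanced by the buoyancy of the root, ρ_c h = (ρ_m − ρ_c) r.
r = h · ρ_c / (ρ_m − ρ_c) = 2.86 km × 2710 / (3380 − 2710) = 11.6 km.

11.6 km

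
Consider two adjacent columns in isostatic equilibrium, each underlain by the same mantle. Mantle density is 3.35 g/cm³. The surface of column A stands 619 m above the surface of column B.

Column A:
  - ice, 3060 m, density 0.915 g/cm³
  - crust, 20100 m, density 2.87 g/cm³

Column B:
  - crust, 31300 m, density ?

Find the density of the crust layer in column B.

Take the compensation level at the base of the deeper column (depth z_c below the surface of column A) and equate Σ ρ_i t_i down to z_c; mantle fills any gap and the z_c terms cancel.
Column A: 3060×0.915 + 20100×2.87 + (z_c − 23160)×3.35
Column B: 619×0 + 31300×ρ + (z_c − 619 − 31300)×3.35
The z_c×3.35 term appears on both sides and cancels. Collect the known terms of each column as K = Σ(ρt)_known − 3.35 × (depth of known layers): K_A = 60486.9 − 3.35×23160 = −17099.1; K_B = 0 − 3.35×(619 + 31300) = −106928.65.
Balance: K_A = K_B + 31300×ρ, so ρ = (K_A − K_B)/31300 = 89829.6/31300 = 2.87 g/cm³.

2.87 g/cm³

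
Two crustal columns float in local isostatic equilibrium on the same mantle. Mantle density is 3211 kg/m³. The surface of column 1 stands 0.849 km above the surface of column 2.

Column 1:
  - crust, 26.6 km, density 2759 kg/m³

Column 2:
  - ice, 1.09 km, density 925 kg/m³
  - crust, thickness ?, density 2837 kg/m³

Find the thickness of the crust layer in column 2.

Take the compensation level at the base of the deeper column (depth z_c below the surface of column 1) and equate Σ ρ_i t_i down to z_c; mantle fills any gap and the z_c terms cancel.
Column 1: 26.6×2759 + (z_c − 26.6)×3211
Column 2: 0.849×0 + 1.09×925 + x×2837 + (z_c − 0.849 − 1.09 − x)×3211
The z_c×3211 term appears on both sides and cancels. Collect the known terms of each column as K = Σ(ρt)_known − 3211 × (depth of known layers): K_1 = 73389.4 − 3211×26.6 = −12023.2; K_2 = 1008.25 − 3211×(0.849 + 1.09) = −5217.879.
Balance: K_1 = K_2 − x×(3211 − 2837), so x = (K_2 − K_1)/(3211 − 2837) = 6805.32/374 = 18.2 km.

18.2 km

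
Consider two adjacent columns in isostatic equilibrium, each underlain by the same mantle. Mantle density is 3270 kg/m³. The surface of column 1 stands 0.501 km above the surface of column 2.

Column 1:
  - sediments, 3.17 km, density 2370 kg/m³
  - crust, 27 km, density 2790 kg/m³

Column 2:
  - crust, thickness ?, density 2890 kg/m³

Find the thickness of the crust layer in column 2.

Take the compensation level at the base of the deeper column (depth z_c below the surface of column 1) and equate Σ ρ_i t_i down to z_c; mantle fills any gap and the z_c terms cancel.
Column 1: 3.17×2370 + 27×2790 + (z_c − 30.17)×3270
Column 2: 0.501×0 + x×2890 + (z_c − 0.501 − 0 − x)×3270
The z_c×3270 term appears on both sides and cancels. Collect the known terms of each column as K = Σ(ρt)_known − 3270 × (depth of known layers): K_1 = 82842.9 − 3270×30.17 = −15813; K_2 = 0 − 3270×(0.501 + 0) = −1638.27.
Balance: K_1 = K_2 − x×(3270 − 2890), so x = (K_2 − K_1)/(3270 − 2890) = 14174.7/380 = 37.3 km.

37.3 km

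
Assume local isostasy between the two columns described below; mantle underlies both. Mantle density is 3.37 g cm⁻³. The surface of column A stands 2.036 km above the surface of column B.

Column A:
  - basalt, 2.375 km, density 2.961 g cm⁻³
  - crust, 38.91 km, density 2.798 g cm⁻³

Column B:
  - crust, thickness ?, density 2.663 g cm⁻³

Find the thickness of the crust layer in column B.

23.1 km

Take the compensation level at the base of the deeper column (depth z_c below the surface of column A) and equate Σ ρ_i t_i down to z_c; mantle fills any gap and the z_c terms cancel.
Column A: 2.375×2.961 + 38.91×2.798 + (z_c − 41.285)×3.37
Column B: 2.036×0 + x×2.663 + (z_c − 2.036 − 0 − x)×3.37
The z_c×3.37 term appears on both sides and cancels. Collect the known terms of each column as K = Σ(ρt)_known − 3.37 × (depth of known layers): K_A = 115.902555 − 3.37×41.285 = −23.227895; K_B = 0 − 3.37×(2.036 + 0) = −6.86132.
Balance: K_A = K_B − x×(3.37 − 2.663), so x = (K_B − K_A)/(3.37 − 2.663) = 16.3666/0.707 = 23.1 km.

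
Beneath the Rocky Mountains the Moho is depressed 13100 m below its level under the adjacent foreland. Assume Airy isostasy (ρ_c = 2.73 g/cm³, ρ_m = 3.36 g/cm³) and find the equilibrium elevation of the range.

Balancing pressure at the compensation depth: ρ_c h = (ρ_m − ρ_c) r.
h = r (ρ_m − ρ_c) / ρ_c = 13100 m × (3.36 − 2.73) / 2.73 = 3020 m.

3020 m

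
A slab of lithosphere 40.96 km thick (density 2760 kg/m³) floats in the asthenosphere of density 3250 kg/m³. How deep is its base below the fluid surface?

Draft d = t ρ_obj/ρ_fluid = 40.96 km × 2760/3250 = 34.8 km.

34.8 km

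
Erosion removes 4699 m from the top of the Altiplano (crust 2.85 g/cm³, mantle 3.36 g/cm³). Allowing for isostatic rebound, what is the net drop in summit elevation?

713 m

Rebound u = e ρ_c/ρ_m = 4699 m × 2.85/3.36 = 3986 m.
Net surface drop = e − u = 4699 m − 3986 m = e (ρ_m − ρ_c)/ρ_m = 713 m.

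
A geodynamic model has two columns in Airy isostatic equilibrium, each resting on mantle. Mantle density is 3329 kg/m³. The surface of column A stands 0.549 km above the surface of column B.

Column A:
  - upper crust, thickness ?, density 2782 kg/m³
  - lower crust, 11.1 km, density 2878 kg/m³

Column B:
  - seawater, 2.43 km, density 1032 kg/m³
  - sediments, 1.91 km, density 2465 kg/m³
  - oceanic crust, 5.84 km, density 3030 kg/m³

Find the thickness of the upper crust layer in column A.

10.6 km

Take the compensation level at the base of the deeper column (depth z_c below the surface of column A) and equate Σ ρ_i t_i down to z_c; mantle fills any gap and the z_c terms cancel.
Column A: x×2782 + 11.1×2878 + (z_c − 11.1 − x)×3329
Column B: 0.549×0 + 2.43×1032 + 1.91×2465 + 5.84×3030 + (z_c − 0.549 − 10.18)×3329
The z_c×3329 term appears on both sides and cancels. Collect the known terms of each column as K = Σ(ρt)_known − 3329 × (depth of known layers): K_A = 31945.8 − 3329×11.1 = −5006.1; K_B = 24911.11 − 3329×(0.549 + 10.18) = −10805.731.
Balance: K_A − x×(3329 − 2782) = K_B, so x = (K_A − K_B)/(3329 − 2782) = 5799.63/547 = 10.6 km.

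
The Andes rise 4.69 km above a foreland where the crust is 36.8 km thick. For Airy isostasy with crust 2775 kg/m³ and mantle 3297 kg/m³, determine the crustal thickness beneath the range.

66.4 km

Root depth r = h ρ_c / (ρ_m − ρ_c) = 4.69 km × 2775 / 522 = 24.93 km.
Total thickness = T + h + r = 36.8 km + 4.69 km + 24.93 km = 66.4 km.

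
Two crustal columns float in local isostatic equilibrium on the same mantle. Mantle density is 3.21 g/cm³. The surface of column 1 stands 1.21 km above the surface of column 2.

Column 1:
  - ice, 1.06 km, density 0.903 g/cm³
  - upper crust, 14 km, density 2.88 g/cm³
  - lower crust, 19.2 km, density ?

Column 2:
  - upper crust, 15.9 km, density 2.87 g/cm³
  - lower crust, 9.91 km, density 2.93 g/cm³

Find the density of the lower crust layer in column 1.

Take the compensation level at the base of the deeper column (depth z_c below the surface of column 1) and equate Σ ρ_i t_i down to z_c; mantle fills any gap and the z_c terms cancel.
Column 1: 1.06×0.903 + 14×2.88 + 19.2×ρ + (z_c − 34.26)×3.21
Column 2: 1.21×0 + 15.9×2.87 + 9.91×2.93 + (z_c − 1.21 − 25.81)×3.21
The z_c×3.21 term appears on both sides and cancels. Collect the known terms of each column as K = Σ(ρt)_known − 3.21 × (depth of known layers): K_1 = 41.27718 − 3.21×34.26 = −68.69742; K_2 = 74.6693 − 3.21×(1.21 + 25.81) = −12.0649.
Balance: K_1 + 19.2×ρ = K_2, so ρ = (K_2 − K_1)/19.2 = 56.6325/19.2 = 2.95 g/cm³.

2.95 g/cm³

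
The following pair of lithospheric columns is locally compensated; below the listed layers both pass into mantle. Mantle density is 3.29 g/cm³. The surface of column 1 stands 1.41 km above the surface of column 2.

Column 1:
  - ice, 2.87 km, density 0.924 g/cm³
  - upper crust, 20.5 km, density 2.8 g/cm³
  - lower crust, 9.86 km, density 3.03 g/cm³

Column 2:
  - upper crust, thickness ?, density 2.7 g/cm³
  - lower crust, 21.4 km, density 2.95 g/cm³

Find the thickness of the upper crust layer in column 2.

12.7 km

Take the compensation level at the base of the deeper column (depth z_c below the surface of column 1) and equate Σ ρ_i t_i down to z_c; mantle fills any gap and the z_c terms cancel.
Column 1: 2.87×0.924 + 20.5×2.8 + 9.86×3.03 + (z_c − 33.23)×3.29
Column 2: 1.41×0 + x×2.7 + 21.4×2.95 + (z_c − 1.41 − 21.4 − x)×3.29
The z_c×3.29 term appears on both sides and cancels. Collect the known terms of each column as K = Σ(ρt)_known − 3.29 × (depth of known layers): K_1 = 89.92768 − 3.29×33.23 = −19.39902; K_2 = 63.13 − 3.29×(1.41 + 21.4) = −11.9149.
Balance: K_1 = K_2 − x×(3.29 − 2.7), so x = (K_2 − K_1)/(3.29 − 2.7) = 7.48412/0.59 = 12.7 km.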